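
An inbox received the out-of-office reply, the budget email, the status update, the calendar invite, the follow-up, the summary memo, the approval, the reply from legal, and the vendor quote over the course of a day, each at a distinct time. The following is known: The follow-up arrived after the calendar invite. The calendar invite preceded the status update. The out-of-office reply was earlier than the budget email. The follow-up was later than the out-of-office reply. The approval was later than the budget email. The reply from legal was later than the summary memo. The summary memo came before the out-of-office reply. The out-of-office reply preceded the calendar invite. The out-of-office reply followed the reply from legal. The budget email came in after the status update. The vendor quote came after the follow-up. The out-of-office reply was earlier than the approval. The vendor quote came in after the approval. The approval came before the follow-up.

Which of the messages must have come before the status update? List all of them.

Directly stated before the status update: the calendar invite.
The out-of-office reply reaches the status update via the out-of-office reply → the calendar invite → the status update.
The reply from legal reaches the status update via the reply from legal → the out-of-office reply → the calendar invite → the status update.
The summary memo reaches the status update via the summary memo → the out-of-office reply → the calendar invite → the status update.

the calendar invite, the out-of-office reply, the reply from legal, the summary memo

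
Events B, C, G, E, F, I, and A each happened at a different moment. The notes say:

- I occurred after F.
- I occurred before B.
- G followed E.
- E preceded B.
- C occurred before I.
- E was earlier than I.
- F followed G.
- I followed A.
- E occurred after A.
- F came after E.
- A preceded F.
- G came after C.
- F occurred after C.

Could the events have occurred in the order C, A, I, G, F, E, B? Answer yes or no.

no

The constraints require E before I, but in the proposed sequence I appears ahead of E. That one violation is enough.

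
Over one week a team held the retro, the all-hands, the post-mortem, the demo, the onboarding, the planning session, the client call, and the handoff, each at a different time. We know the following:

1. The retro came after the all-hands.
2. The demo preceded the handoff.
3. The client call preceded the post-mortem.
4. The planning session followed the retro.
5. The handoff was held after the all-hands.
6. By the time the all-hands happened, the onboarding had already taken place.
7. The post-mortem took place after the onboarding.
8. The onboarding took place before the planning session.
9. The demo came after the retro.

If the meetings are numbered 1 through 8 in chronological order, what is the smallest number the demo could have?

4

The all-hands, the onboarding, and the retro must all come before the demo — 3 forced predecessors.
Nothing else is forced ahead of the demo, so its earliest slot is position 3 + 1 = 4.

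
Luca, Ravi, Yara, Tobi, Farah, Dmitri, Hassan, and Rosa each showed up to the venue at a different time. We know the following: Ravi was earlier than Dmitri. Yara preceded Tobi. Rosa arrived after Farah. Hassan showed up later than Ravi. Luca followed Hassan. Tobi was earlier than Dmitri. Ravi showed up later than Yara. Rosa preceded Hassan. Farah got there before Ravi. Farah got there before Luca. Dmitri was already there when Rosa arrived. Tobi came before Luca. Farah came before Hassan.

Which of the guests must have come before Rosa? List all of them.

Dmitri, Farah, Ravi, Tobi, Yara

Directly stated before Rosa: Dmitri and Farah.
Ravi reaches Rosa via Ravi → Dmitri → Rosa.
Tobi reaches Rosa via Tobi → Dmitri → Rosa.
Yara reaches Rosa via Yara → Ravi → Dmitri → Rosa.
No chain forces Luca (or any of the others) ahead of Rosa.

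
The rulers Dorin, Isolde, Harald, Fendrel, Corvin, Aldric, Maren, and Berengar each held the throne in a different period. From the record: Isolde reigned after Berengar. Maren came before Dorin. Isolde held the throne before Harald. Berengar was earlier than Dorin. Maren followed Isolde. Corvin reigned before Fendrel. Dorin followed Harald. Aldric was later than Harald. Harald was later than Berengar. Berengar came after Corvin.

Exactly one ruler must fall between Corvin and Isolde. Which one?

Berengar

Tracing the constraints gives Corvin → Berengar → Isolde, so Berengar sits after Corvin and before Isolde.
No other ruler is forced both after Corvin and before Isolde.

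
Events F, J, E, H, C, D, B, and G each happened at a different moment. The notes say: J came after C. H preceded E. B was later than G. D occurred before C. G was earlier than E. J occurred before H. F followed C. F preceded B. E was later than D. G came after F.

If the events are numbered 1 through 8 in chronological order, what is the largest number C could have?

C must come before B, E, F, G, H, and J — 6 events forced after it.
Everything else can be placed before C in some valid order, so C can sit as late as position 8 − 6 = 2.

2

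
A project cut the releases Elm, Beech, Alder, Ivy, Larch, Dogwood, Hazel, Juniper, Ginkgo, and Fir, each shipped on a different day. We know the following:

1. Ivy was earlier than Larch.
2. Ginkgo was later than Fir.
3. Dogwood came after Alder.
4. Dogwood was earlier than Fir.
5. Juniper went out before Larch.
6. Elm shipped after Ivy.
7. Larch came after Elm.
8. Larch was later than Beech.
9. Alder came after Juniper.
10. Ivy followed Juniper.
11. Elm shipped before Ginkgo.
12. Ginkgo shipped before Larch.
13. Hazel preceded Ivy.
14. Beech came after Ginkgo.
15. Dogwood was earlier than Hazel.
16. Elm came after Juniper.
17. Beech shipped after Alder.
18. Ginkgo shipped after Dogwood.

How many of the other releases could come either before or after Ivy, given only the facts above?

1

Forced before Ivy: Alder, Dogwood, Hazel, and Juniper; forced after Ivy: Beech, Elm, Ginkgo, and Larch.
That leaves Fir with no forced order relative to Ivy — 1.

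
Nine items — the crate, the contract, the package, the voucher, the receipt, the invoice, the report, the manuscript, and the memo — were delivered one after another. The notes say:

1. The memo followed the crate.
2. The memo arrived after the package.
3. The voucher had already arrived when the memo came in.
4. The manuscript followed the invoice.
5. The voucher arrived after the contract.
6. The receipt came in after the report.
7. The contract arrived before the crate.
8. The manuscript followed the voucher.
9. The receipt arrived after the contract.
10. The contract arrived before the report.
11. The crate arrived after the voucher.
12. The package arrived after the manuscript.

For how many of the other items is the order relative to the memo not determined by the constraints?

Forced before the memo: the contract, the crate, the invoice, the manuscript, the package, and the voucher.
That leaves the receipt and the report with no forced order relative to the memo — 2.

2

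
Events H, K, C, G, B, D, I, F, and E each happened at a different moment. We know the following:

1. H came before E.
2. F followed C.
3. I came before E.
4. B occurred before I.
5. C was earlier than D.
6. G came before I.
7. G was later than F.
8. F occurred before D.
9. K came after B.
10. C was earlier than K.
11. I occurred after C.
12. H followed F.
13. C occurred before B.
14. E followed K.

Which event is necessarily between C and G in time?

Tracing the constraints gives C → F → G, so F sits after C and before G.
No other event is forced both after C and before G.

F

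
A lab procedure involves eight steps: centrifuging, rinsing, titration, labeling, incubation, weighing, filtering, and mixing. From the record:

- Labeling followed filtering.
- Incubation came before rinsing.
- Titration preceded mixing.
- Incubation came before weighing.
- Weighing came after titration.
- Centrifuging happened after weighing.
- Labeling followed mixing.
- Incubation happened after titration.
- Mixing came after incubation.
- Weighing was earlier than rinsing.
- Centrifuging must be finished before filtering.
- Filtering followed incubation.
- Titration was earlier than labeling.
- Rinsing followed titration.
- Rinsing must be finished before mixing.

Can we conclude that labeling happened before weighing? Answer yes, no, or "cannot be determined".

Tracing the constraints gives weighing → centrifuging → filtering → labeling, so weighing must come before labeling.
That means labeling cannot be before weighing.

no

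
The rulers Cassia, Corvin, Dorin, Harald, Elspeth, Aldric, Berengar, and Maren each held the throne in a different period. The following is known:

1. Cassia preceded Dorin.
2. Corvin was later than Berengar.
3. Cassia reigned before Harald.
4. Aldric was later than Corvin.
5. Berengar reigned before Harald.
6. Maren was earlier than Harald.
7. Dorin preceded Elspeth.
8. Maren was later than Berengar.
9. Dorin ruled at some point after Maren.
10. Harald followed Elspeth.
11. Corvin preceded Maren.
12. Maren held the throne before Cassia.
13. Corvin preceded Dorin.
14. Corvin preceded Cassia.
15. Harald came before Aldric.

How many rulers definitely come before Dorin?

4

Directly stated before Dorin: Cassia, Corvin, and Maren.
Berengar reaches Dorin via Berengar → Corvin → Dorin.
No chain forces Elspeth (or any of the others) ahead of Dorin.
That's Berengar, Cassia, Corvin, and Maren — 4 in all.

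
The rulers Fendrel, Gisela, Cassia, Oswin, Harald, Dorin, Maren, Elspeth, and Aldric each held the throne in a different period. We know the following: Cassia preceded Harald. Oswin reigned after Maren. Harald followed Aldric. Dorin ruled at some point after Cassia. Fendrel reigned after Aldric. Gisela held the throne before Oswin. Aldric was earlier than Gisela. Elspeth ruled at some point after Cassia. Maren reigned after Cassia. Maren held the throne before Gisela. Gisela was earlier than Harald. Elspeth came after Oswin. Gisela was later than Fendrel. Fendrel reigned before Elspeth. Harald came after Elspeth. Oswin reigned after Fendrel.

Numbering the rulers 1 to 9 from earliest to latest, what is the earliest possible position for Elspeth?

Aldric, Cassia, Fendrel, Gisela, Maren, and Oswin must all come before Elspeth — 6 forced predecessors.
Nothing else is forced ahead of Elspeth, so their earliest slot is position 6 + 1 = 7.

7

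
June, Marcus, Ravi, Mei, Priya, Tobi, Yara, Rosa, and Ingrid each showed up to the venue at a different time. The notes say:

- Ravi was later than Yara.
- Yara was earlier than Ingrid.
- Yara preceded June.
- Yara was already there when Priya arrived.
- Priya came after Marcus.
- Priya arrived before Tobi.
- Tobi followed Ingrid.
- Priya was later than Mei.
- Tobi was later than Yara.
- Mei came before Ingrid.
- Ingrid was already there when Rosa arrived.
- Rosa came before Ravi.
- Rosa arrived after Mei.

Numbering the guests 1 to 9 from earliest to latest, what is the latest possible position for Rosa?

8

Rosa must come before Ravi — 1 guest forced after them.
Everything else can be placed before Rosa in some valid order, so Rosa can sit as late as position 9 − 1 = 8.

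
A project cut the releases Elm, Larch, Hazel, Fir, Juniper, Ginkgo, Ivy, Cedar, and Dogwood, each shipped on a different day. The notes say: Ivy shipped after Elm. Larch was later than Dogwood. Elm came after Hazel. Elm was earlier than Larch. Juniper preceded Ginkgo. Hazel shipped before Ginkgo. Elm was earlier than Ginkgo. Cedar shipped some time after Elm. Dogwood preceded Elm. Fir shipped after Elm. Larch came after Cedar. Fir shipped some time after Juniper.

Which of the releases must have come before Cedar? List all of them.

Dogwood, Elm, Hazel

Directly stated before Cedar: Elm.
Dogwood reaches Cedar via Dogwood → Elm → Cedar.
Hazel reaches Cedar via Hazel → Elm → Cedar.
No chain forces Juniper (or any of the others) ahead of Cedar.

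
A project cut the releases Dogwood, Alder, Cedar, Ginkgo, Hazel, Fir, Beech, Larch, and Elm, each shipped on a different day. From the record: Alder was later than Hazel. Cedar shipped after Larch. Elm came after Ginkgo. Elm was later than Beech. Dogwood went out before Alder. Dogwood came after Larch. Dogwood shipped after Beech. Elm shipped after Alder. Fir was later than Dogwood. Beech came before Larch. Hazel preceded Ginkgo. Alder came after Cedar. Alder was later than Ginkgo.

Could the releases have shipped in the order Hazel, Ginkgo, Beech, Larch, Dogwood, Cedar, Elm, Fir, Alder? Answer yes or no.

no

The constraints require Alder before Elm, but in the proposed sequence Elm appears ahead of Alder. That one violation is enough.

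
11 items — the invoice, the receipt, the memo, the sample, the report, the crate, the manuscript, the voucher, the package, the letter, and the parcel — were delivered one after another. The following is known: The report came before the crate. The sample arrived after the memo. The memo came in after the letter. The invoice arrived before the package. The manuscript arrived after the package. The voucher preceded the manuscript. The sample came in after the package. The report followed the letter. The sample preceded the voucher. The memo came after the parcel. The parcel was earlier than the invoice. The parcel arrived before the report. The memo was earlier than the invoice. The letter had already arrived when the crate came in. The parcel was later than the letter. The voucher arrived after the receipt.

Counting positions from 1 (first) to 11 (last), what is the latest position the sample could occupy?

9

The sample must come before the manuscript and the voucher — 2 items forced after it.
Everything else can be placed before the sample in some valid order, so the sample can sit as late as position 11 − 2 = 9.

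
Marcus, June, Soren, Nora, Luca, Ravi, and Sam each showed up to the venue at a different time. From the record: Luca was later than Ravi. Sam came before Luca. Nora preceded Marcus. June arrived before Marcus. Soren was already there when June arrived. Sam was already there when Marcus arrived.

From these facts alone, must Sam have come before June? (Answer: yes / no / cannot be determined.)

No chain of stated constraints runs from Sam to June, and none runs from June to Sam either.
So the relative order of Sam and June is not fixed by the given facts.

cannot be determined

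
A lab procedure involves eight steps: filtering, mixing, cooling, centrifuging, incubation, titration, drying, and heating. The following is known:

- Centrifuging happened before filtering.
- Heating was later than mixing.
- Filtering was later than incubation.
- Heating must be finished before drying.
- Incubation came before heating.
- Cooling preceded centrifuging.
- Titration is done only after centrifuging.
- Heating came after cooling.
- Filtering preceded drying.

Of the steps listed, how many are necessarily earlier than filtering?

3

Directly stated before filtering: centrifuging and incubation.
Cooling reaches filtering via cooling → centrifuging → filtering.
No chain forces mixing (or any of the others) ahead of filtering.
That's centrifuging, cooling, and incubation — 3 in all.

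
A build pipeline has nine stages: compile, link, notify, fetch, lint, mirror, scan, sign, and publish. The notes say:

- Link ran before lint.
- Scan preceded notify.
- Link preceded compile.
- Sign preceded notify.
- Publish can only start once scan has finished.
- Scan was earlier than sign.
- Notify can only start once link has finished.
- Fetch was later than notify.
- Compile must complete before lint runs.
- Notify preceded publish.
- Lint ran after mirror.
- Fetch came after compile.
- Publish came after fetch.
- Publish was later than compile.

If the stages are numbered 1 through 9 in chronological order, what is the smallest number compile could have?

2

Link must come before compile — 1 forced predecessor.
Nothing else is forced ahead of compile, so its earliest slot is position 1 + 1 = 2.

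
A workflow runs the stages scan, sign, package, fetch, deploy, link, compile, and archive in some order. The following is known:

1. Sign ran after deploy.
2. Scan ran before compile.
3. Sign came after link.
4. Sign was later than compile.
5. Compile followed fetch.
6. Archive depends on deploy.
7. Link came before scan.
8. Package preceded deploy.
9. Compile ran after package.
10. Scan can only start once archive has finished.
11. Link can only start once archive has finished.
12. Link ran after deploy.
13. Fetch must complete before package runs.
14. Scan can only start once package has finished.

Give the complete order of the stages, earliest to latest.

fetch, package, deploy, archive, link, scan, compile, sign

The constraints fix every adjacent pair, so only one ordering works:
fetch → package → deploy → archive → link → scan → compile → sign.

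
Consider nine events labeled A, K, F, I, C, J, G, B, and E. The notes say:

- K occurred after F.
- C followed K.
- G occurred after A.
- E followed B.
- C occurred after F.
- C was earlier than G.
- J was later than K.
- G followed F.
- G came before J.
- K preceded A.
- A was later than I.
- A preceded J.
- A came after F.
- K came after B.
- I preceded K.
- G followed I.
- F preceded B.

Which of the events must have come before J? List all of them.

Directly stated before J: A, G, and K.
B reaches J via B → K → J.
C reaches J via C → G → J.
F reaches J via F → K → J.
Likewise I reaches J by chaining the stated constraints.
No chain forces E ahead of J.

A, B, C, F, G, I, K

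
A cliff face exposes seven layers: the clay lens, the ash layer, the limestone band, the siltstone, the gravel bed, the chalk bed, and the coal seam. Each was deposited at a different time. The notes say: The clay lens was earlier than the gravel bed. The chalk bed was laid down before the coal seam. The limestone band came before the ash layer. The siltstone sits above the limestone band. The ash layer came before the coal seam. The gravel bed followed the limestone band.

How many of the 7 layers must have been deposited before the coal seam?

Directly stated before the coal seam: the ash layer and the chalk bed.
The limestone band reaches the coal seam via the limestone band → the ash layer → the coal seam.
That's the ash layer, the chalk bed, and the limestone band — 3 in all.

3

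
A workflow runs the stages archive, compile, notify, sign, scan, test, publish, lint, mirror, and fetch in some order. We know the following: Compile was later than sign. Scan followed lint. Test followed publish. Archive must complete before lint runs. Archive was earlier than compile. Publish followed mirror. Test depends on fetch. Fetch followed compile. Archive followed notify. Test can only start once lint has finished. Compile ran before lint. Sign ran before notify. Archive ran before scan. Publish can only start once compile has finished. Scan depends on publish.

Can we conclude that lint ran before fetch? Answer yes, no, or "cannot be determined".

No chain of stated constraints runs from lint to fetch, and none runs from fetch to lint either.
So the relative order of lint and fetch is not fixed by the given facts.

cannot be determined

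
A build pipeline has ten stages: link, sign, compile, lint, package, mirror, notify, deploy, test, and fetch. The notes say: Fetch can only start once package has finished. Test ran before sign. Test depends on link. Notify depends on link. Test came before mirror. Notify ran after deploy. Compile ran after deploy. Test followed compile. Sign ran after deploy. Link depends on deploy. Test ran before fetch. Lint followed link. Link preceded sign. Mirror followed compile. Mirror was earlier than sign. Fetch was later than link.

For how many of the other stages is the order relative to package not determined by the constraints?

Forced after package: fetch.
That leaves compile, deploy, link, lint, mirror, notify, sign, and test with no forced order relative to package — 8.

8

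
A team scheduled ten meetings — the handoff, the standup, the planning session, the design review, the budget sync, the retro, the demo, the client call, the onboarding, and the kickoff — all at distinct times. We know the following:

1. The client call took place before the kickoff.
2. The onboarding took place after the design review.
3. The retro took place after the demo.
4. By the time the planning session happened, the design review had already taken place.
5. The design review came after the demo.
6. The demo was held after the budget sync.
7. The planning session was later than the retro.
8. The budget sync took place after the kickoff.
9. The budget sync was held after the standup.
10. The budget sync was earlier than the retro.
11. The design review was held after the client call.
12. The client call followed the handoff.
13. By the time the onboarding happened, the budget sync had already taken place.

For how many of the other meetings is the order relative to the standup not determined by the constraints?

3

Forced after the standup: the budget sync, the demo, the design review, the onboarding, the planning session, and the retro.
That leaves the client call, the handoff, and the kickoff with no forced order relative to the standup — 3.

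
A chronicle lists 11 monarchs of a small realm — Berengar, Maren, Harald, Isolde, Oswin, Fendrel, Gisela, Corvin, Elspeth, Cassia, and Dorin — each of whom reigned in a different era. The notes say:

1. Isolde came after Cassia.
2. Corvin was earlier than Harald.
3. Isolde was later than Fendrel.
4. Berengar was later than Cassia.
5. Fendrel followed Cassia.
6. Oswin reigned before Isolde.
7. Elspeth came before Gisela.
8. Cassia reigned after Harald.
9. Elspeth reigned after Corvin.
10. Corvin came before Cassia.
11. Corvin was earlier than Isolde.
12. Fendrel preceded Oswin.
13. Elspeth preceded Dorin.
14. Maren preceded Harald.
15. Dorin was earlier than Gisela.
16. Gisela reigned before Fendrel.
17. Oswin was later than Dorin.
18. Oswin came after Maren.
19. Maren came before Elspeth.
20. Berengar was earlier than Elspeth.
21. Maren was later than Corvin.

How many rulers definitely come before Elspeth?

Directly stated before Elspeth: Berengar, Corvin, and Maren.
Cassia reaches Elspeth via Cassia → Berengar → Elspeth.
Harald reaches Elspeth via Harald → Cassia → Berengar → Elspeth.
That's Berengar, Cassia, Corvin, Harald, and Maren — 5 in all.

5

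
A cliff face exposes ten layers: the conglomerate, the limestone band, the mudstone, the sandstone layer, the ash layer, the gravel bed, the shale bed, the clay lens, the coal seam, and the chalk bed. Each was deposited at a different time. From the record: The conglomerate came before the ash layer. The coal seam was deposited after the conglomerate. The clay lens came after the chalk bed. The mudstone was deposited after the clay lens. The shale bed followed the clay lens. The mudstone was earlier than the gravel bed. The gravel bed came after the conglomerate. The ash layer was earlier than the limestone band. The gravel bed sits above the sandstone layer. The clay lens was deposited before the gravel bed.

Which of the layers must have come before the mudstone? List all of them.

the chalk bed, the clay lens

Directly stated before the mudstone: the clay lens.
The chalk bed reaches the mudstone via the chalk bed → the clay lens → the mudstone.
No chain forces the shale bed (or any of the others) ahead of the mudstone.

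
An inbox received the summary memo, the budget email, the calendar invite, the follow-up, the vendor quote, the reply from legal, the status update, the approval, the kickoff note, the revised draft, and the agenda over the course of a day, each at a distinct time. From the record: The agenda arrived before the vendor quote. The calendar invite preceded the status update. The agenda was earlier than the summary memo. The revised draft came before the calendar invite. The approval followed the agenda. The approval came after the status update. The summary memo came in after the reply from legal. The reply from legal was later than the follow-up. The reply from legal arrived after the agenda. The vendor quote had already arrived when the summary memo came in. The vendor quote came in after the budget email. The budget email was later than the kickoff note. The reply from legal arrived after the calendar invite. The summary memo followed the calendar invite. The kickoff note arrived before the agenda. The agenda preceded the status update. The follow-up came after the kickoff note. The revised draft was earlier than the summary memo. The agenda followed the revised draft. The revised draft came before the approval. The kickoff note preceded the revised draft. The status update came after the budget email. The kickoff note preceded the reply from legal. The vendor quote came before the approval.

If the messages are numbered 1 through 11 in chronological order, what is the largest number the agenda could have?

6

The agenda must come before the approval, the reply from legal, the status update, the summary memo, and the vendor quote — 5 messages forced after it.
Everything else can be placed before the agenda in some valid order, so the agenda can sit as late as position 11 − 5 = 6.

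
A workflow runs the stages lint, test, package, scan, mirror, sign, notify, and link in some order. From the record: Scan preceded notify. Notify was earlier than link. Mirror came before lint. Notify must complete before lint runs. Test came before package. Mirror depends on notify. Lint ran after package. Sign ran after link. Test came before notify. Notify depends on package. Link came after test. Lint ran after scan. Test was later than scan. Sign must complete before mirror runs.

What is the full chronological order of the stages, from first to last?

scan, test, package, notify, link, sign, mirror, lint

The constraints fix every adjacent pair, so only one ordering works:
scan → test → package → notify → link → sign → mirror → lint.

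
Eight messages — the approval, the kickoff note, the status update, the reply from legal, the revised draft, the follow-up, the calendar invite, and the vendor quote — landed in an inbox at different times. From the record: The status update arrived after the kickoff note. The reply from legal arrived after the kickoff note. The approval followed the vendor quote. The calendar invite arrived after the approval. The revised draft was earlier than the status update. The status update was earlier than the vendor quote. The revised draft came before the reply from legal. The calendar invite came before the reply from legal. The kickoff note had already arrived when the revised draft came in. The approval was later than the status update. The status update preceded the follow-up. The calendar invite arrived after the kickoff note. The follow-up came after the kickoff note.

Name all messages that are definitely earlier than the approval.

Directly stated before the approval: the status update and the vendor quote.
The kickoff note reaches the approval via the kickoff note → the status update → the approval.
The revised draft reaches the approval via the revised draft → the status update → the approval.
No chain forces the calendar invite (or any of the others) ahead of the approval.

the kickoff note, the revised draft, the status update, the vendor quote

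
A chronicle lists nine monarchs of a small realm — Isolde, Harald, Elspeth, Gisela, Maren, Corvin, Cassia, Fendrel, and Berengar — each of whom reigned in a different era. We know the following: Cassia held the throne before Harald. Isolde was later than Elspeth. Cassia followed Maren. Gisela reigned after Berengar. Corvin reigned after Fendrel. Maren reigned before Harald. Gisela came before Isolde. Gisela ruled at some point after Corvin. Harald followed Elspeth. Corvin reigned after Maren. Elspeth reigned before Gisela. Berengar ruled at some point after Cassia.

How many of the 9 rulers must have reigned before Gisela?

Directly stated before Gisela: Berengar, Corvin, and Elspeth.
Cassia reaches Gisela via Cassia → Berengar → Gisela.
Fendrel reaches Gisela via Fendrel → Corvin → Gisela.
Maren reaches Gisela via Maren → Corvin → Gisela.
No chain forces Harald (or any of the others) ahead of Gisela.
That's Berengar, Cassia, Corvin, Elspeth, Fendrel, and Maren — 6 in all.

6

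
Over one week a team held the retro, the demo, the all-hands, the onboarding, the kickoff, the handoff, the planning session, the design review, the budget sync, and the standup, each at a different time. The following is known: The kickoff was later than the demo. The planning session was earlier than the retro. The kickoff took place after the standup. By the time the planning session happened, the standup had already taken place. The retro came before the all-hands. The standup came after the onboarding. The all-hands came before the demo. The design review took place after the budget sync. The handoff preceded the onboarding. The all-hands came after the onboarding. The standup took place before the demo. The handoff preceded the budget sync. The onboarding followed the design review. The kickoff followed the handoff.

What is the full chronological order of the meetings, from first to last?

the handoff, the budget sync, the design review, the onboarding, the standup, the planning session, the retro, the all-hands, the demo, the kickoff

The constraints fix every adjacent pair, so only one ordering works:
the handoff → the budget sync → the design review → the onboarding → the standup → the planning session → the retro → the all-hands → the demo → the kickoff.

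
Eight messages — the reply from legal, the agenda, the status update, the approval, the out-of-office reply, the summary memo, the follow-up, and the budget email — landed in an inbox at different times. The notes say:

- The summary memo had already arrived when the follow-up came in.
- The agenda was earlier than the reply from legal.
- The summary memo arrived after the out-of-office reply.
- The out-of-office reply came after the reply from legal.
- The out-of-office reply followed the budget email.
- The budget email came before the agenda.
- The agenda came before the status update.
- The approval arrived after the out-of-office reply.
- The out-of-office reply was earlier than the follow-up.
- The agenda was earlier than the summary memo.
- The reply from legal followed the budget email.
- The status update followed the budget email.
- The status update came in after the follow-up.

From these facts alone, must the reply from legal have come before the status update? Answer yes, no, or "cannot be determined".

Chain the constraints: the reply from legal → the out-of-office reply → the follow-up → the status update. Each link is directly stated, so the reply from legal comes before the status update.

yes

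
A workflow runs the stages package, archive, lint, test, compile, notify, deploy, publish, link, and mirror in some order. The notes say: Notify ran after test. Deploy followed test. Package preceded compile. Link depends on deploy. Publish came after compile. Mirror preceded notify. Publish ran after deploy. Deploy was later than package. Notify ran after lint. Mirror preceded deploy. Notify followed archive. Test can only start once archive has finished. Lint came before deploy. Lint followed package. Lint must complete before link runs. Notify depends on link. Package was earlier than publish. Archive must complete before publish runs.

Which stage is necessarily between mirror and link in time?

deploy

Tracing the constraints gives mirror → deploy → link, so deploy sits after mirror and before link.
No other stage is forced both after mirror and before link.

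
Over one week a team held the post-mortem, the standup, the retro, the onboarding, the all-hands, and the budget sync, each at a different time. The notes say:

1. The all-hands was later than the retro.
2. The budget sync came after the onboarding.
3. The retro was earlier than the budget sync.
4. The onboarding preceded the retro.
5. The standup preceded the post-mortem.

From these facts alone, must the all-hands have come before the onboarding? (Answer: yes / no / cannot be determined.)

no

Tracing the constraints gives the onboarding → the retro → the all-hands, so the onboarding must come before the all-hands.
That means the all-hands cannot be before the onboarding.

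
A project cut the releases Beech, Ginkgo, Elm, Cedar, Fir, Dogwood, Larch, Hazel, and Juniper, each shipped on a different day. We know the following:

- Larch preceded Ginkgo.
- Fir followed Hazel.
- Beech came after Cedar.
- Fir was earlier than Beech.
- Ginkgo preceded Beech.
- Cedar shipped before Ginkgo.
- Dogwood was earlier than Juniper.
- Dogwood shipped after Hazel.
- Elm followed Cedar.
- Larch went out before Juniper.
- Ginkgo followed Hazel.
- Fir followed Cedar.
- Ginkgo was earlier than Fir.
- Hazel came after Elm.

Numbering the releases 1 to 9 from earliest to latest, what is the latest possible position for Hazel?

4

Hazel must come before Beech, Dogwood, Fir, Ginkgo, and Juniper — 5 releases forced after it.
Everything else can be placed before Hazel in some valid order, so Hazel can sit as late as position 9 − 5 = 4.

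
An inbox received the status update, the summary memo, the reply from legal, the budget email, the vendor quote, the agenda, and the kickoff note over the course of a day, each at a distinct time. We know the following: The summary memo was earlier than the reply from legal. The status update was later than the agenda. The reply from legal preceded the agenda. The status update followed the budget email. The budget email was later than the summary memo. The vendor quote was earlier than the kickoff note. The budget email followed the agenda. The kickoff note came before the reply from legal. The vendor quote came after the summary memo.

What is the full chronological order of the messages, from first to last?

the summary memo, the vendor quote, the kickoff note, the reply from legal, the agenda, the budget email, the status update

The constraints fix every adjacent pair, so only one ordering works:
the summary memo → the vendor quote → the kickoff note → the reply from legal → the agenda → the budget email → the status update.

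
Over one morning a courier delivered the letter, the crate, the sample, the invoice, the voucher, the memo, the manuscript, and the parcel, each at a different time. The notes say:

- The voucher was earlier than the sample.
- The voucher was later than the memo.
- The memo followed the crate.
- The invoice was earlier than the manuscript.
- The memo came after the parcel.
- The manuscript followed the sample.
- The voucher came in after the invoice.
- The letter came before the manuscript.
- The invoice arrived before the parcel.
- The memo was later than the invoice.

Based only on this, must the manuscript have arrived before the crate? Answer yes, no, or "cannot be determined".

Tracing the constraints gives the crate → the memo → the voucher → the sample → the manuscript, so the crate must come before the manuscript.
That means the manuscript cannot be before the crate.

no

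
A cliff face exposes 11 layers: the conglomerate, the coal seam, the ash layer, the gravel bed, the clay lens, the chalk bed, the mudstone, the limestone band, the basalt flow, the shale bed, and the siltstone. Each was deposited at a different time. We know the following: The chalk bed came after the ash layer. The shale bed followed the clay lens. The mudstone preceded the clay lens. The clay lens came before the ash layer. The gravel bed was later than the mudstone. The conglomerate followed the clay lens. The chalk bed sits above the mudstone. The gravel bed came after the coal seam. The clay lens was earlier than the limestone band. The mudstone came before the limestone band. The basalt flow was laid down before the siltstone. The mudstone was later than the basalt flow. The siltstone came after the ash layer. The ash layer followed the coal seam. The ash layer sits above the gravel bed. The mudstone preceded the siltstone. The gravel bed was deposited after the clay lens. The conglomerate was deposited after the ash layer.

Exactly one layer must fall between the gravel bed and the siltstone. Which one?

the ash layer

Tracing the constraints gives the gravel bed → the ash layer → the siltstone, so the ash layer sits after the gravel bed and before the siltstone.
No other layer is forced both after the gravel bed and before the siltstone.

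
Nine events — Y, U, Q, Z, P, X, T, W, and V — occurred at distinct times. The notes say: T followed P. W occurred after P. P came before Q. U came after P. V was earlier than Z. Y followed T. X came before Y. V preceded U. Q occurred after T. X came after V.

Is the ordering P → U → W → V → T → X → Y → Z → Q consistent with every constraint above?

no

The constraints require V before U, but in the proposed sequence U appears ahead of V. That one violation is enough.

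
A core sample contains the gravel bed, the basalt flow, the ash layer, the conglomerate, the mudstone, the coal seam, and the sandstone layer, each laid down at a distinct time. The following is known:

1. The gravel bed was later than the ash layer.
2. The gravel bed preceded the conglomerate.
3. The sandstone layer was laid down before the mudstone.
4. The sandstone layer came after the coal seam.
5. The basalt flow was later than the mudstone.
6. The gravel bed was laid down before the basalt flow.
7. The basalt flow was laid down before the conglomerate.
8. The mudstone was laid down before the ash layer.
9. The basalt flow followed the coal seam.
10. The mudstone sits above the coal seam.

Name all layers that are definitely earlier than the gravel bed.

the ash layer, the coal seam, the mudstone, the sandstone layer

Directly stated before the gravel bed: the ash layer.
The coal seam reaches the gravel bed via the coal seam → the mudstone → the ash layer → the gravel bed.
The mudstone reaches the gravel bed via the mudstone → the ash layer → the gravel bed.
The sandstone layer reaches the gravel bed via the sandstone layer → the mudstone → the ash layer → the gravel bed.
No chain forces the conglomerate (or any of the others) ahead of the gravel bed.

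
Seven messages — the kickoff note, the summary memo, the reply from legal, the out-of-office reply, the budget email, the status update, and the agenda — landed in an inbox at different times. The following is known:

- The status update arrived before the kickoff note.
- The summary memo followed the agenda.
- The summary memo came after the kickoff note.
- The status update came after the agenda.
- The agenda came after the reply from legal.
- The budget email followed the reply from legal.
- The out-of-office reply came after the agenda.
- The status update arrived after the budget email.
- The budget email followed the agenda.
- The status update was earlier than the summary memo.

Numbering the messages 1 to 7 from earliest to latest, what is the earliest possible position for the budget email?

The agenda and the reply from legal must both come before the budget email — 2 forced predecessors.
Nothing else is forced ahead of the budget email, so its earliest slot is position 2 + 1 = 3.

3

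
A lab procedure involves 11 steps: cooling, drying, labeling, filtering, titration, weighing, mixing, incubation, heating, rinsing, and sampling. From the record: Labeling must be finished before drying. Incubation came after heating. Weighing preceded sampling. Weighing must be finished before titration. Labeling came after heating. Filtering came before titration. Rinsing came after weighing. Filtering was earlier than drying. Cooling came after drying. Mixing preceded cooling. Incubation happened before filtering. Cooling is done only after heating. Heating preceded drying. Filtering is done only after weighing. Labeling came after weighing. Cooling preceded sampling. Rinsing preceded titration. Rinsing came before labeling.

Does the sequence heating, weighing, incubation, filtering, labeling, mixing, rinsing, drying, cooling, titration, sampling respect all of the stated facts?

no

The constraints require rinsing before labeling, but in the proposed sequence labeling appears ahead of rinsing. That one violation is enough.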